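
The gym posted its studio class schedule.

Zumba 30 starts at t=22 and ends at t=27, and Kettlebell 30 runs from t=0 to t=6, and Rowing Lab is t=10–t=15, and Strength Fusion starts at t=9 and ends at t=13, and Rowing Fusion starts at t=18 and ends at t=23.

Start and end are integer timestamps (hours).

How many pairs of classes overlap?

2

Sorted by start: Kettlebell 30, Strength Fusion, Rowing Lab, Rowing Fusion, Zumba 30.
Strength Fusion starts after Kettlebell 30 ends, so Kettlebell 30 has no further overlaps.
Rowing Lab starts before Strength Fusion ends → Strength Fusion and Rowing Lab overlap.
Rowing Fusion starts after Strength Fusion ends, so Strength Fusion has no further overlaps.
Rowing Fusion starts after Rowing Lab ends, so Rowing Lab has no further overlaps.
Zumba 30 starts before Rowing Fusion ends → Rowing Fusion and Zumba 30 overlap.
Overlapping pairs: Rowing Fusion & Zumba 30, Rowing Lab & Strength Fusion — 2 in total.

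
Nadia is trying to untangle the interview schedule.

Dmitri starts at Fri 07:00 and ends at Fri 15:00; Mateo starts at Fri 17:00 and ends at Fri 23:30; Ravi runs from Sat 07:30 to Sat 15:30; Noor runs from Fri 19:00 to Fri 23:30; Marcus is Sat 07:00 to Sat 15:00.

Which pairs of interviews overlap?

Sorted by start: Dmitri, Mateo, Noor, Marcus, Ravi.
Mateo starts after Dmitri ends — done with Dmitri.
Noor starts before Mateo ends → Mateo and Noor overlap.
Marcus starts after Mateo ends — done with Mateo.
Marcus starts after Noor ends — done with Noor.
Ravi starts before Marcus ends → Marcus and Ravi overlap.

Marcus & Ravi, Mateo & Noor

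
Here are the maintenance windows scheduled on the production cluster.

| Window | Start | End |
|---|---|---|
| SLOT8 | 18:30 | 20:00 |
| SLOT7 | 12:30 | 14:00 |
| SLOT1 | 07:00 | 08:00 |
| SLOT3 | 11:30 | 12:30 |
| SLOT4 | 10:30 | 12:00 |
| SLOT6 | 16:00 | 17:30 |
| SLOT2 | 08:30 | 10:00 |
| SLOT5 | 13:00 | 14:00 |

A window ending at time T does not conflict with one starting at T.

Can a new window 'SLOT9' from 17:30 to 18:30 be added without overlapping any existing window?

SLOT1: ends 08:00 at or before SLOT9 starts 17:30 → clear.
SLOT2: ends 10:00 at or before SLOT9 starts 17:30 → clear.
SLOT4: ends 12:00 at or before SLOT9 starts 17:30 → clear.
SLOT3: ends 12:30 at or before SLOT9 starts 17:30 → clear.
SLOT7: ends 14:00 at or before SLOT9 starts 17:30 → clear.
SLOT5: ends 14:00 at or before SLOT9 starts 17:30 → clear.
SLOT6: ends 17:30 at or before SLOT9 starts 17:30 → clear.
SLOT8: starts 18:30 at or after SLOT9 ends 18:30 → clear.

Yes — the slot is free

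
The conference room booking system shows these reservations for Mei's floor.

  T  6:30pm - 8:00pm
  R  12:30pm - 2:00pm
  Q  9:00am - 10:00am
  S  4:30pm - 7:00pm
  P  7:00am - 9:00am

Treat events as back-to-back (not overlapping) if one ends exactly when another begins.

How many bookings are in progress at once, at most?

2

Sweep the timeline, counting +1 at each start and −1 at each end (ends before starts at a tie):
7:00am start P → 1
9:00am end P → 0
9:00am start Q → 1
10:00am end Q → 0
12:30pm start R → 1
2:00pm end R → 0
4:30pm start S → 1
6:30pm start T → 2
7:00pm end S → 1
8:00pm end T → 0
Peak is 2, at 6:30pm (S, T).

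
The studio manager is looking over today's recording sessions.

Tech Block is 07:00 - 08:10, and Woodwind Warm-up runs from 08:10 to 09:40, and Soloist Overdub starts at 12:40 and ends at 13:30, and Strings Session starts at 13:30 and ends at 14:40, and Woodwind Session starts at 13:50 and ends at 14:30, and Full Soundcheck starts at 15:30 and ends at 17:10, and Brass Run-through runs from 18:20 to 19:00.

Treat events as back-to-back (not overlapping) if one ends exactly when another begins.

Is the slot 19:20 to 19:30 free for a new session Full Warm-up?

Tech Block: ends 08:10 at or before Full Warm-up starts 19:20 → clear.
Woodwind Warm-up: ends 09:40 at or before Full Warm-up starts 19:20 → clear.
Soloist Overdub: ends 13:30 at or before Full Warm-up starts 19:20 → clear.
Strings Session: ends 14:40 at or before Full Warm-up starts 19:20 → clear.
Woodwind Session: ends 14:30 at or before Full Warm-up starts 19:20 → clear.
Full Soundcheck: ends 17:10 at or before Full Warm-up starts 19:20 → clear.
Brass Run-through: ends 19:00 at or before Full Warm-up starts 19:20 → clear.

Yes — the slot is free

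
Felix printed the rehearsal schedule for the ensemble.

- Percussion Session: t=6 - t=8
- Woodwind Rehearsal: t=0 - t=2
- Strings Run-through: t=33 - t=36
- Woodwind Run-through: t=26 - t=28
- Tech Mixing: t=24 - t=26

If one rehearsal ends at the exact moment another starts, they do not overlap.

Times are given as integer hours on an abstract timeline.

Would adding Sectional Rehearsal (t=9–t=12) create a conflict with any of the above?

No — it doesn't clash with anything

Woodwind Rehearsal: ends t=2 at or before Sectional Rehearsal starts t=9 → clear.
Percussion Session: ends t=8 at or before Sectional Rehearsal starts t=9 → clear.
Tech Mixing: starts t=24 at or after Sectional Rehearsal ends t=12 → clear.
Woodwind Run-through: starts t=26 at or after Sectional Rehearsal ends t=12 → clear.
Strings Run-through: starts t=33 at or after Sectional Rehearsal ends t=12 → clear.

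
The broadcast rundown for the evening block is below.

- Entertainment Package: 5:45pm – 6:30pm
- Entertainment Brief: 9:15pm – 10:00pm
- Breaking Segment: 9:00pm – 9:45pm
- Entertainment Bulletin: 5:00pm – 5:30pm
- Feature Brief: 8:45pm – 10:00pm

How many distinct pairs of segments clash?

3

Sorted by start: Entertainment Bulletin, Entertainment Package, Feature Brief, Breaking Segment, Entertainment Brief.
Entertainment Package starts after Entertainment Bulletin ends, so Entertainment Bulletin has no further overlaps.
Feature Brief starts after Entertainment Package ends, so Entertainment Package has no further overlaps.
Breaking Segment starts before Feature Brief ends → Feature Brief and Breaking Segment overlap.
Entertainment Brief starts before Feature Brief ends → Feature Brief and Entertainment Brief overlap.
Entertainment Brief starts before Breaking Segment ends → Breaking Segment and Entertainment Brief overlap.
Overlapping pairs: Breaking Segment & Entertainment Brief, Breaking Segment & Feature Brief, Entertainment Brief & Feature Brief — 3 in total.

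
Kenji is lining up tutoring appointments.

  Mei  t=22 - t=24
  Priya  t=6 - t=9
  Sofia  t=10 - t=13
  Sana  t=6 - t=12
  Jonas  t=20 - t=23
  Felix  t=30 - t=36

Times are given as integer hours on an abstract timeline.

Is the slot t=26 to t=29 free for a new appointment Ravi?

Yes — the slot is free

Sana: ends t=12 at or before Ravi starts t=26 → clear.
Priya: ends t=9 at or before Ravi starts t=26 → clear.
Sofia: ends t=13 at or before Ravi starts t=26 → clear.
Jonas: ends t=23 at or before Ravi starts t=26 → clear.
Mei: ends t=24 at or before Ravi starts t=26 → clear.
Felix: starts t=30 at or after Ravi ends t=29 → clear.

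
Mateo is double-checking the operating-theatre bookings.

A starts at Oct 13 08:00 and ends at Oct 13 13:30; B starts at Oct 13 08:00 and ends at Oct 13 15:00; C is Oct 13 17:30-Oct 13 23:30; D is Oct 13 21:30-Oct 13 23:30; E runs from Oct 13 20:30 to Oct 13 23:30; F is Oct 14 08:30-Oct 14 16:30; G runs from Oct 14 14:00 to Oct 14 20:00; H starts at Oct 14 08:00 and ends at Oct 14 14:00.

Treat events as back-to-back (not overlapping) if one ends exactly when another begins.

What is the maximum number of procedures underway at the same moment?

3

Walk through starts and ends in time order (an end at T is processed before a start at T):
Oct 13 08:00 start A → 1
Oct 13 08:00 start B → 2
Oct 13 13:30 end A → 1
Oct 13 15:00 end B → 0
Oct 13 17:30 start C → 1
Oct 13 20:30 start E → 2
Oct 13 21:30 start D → 3
Oct 13 23:30 end C → 2
Oct 13 23:30 end D → 1
Oct 13 23:30 end E → 0
Oct 14 08:00 start H → 1
Oct 14 08:30 start F → 2
Oct 14 14:00 end H → 1
Oct 14 14:00 start G → 2
Oct 14 16:30 end F → 1
Oct 14 20:00 end G → 0
Peak is 3, at Oct 13 21:30 (C, D, E).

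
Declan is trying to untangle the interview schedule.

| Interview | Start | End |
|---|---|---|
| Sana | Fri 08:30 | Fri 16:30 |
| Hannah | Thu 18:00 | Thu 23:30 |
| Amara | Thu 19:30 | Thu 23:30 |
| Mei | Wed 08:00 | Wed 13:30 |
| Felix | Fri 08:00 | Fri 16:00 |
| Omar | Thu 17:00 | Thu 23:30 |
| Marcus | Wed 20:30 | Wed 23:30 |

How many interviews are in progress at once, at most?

Walk through starts and ends in time order (an end at T is processed before a start at T):
Wed 08:00 start Mei → 1
Wed 13:30 end Mei → 0
Wed 20:30 start Marcus → 1
Wed 23:30 end Marcus → 0
Thu 17:00 start Omar → 1
Thu 18:00 start Hannah → 2
Thu 19:30 start Amara → 3
Thu 23:30 end Amara → 2
Thu 23:30 end Hannah → 1
Thu 23:30 end Omar → 0
Fri 08:00 start Felix → 1
Fri 08:30 start Sana → 2
Fri 16:00 end Felix → 1
Fri 16:30 end Sana → 0
Peak is 3, at Thu 19:30 (Amara, Hannah, Omar).

3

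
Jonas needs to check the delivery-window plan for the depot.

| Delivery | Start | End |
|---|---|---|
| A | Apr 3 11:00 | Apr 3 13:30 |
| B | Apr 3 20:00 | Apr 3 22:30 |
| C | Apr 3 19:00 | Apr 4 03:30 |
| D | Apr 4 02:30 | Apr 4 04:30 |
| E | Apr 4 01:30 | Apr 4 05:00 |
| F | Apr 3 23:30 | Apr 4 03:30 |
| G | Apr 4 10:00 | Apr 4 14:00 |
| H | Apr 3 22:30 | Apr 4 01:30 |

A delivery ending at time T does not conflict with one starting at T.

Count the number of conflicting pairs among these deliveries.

Sorted by start: A, C, B, H, F, E, D, G.
C starts after A ends — done with A.
B starts before C ends → C and B overlap.
H starts before C ends → C and H overlap.
F starts before C ends → C and F overlap.
E starts before C ends → C and E overlap.
D starts before C ends → C and D overlap.
G starts after C ends.
H starts exactly when B ends (back-to-back, no overlap) — done with B.
F starts before H ends → H and F overlap.
E starts exactly when H ends (back-to-back, no overlap) — done with H.
E starts before F ends → F and E overlap.
D starts before F ends → F and D overlap.
G starts after F ends.
D starts before E ends → E and D overlap.
G starts after E ends.
G starts after D ends.
Overlapping pairs: B & C, C & D, C & E, C & F, C & H, D & E, D & F, E & F, F & H — 9 in total.

9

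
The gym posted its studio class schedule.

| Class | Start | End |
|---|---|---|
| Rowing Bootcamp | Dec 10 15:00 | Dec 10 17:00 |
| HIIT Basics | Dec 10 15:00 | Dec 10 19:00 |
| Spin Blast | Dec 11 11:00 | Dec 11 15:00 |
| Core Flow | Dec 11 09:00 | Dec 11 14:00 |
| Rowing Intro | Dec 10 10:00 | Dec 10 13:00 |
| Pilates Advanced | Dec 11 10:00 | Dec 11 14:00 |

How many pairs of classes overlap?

4

Sorted by start: Rowing Intro, HIIT Basics, Rowing Bootcamp, Core Flow, Pilates Advanced, Spin Blast.
HIIT Basics starts after Rowing Intro ends, so Rowing Intro has no further overlaps.
Rowing Bootcamp starts before HIIT Basics ends → HIIT Basics and Rowing Bootcamp overlap.
Core Flow starts after HIIT Basics ends, so HIIT Basics has no further overlaps.
Core Flow starts after Rowing Bootcamp ends, so Rowing Bootcamp has no further overlaps.
Pilates Advanced starts before Core Flow ends → Core Flow and Pilates Advanced overlap.
Spin Blast starts before Core Flow ends → Core Flow and Spin Blast overlap.
Spin Blast starts before Pilates Advanced ends → Pilates Advanced and Spin Blast overlap.
Overlapping pairs: Core Flow & Pilates Advanced, Core Flow & Spin Blast, HIIT Basics & Rowing Bootcamp, Pilates Advanced & Spin Blast — 4 in total.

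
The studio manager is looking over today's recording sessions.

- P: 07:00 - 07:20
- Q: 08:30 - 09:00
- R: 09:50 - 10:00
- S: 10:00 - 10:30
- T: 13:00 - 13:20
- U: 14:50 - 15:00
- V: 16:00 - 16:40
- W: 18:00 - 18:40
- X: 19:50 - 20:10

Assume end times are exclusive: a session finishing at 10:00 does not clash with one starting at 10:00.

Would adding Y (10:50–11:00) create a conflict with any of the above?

No — it doesn't clash with anything

P: ends 07:20 at or before Y starts 10:50 → clear.
Q: ends 09:00 at or before Y starts 10:50 → clear.
R: ends 10:00 at or before Y starts 10:50 → clear.
S: ends 10:30 at or before Y starts 10:50 → clear.
T: starts 13:00 at or after Y ends 11:00 → clear.
U: starts 14:50 at or after Y ends 11:00 → clear.
V: starts 16:00 at or after Y ends 11:00 → clear.
W: starts 18:00 at or after Y ends 11:00 → clear.
X: starts 19:50 at or after Y ends 11:00 → clear.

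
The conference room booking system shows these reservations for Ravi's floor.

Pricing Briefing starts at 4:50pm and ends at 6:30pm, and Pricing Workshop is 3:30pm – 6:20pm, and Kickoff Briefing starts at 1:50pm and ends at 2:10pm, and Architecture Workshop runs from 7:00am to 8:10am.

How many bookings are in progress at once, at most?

2

Walk through starts and ends in time order (an end at T is processed before a start at T):
7:00am start Architecture Workshop → 1
8:10am end Architecture Workshop → 0
1:50pm start Kickoff Briefing → 1
2:10pm end Kickoff Briefing → 0
3:30pm start Pricing Workshop → 1
4:50pm start Pricing Briefing → 2
6:20pm end Pricing Workshop → 1
6:30pm end Pricing Briefing → 0
Peak is 2, at 4:50pm (Pricing Briefing, Pricing Workshop).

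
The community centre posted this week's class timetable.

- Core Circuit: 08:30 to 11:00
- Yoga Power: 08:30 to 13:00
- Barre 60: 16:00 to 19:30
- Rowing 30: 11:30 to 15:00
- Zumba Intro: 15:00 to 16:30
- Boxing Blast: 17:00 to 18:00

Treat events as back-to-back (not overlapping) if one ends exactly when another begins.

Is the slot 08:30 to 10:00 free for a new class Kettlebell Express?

Core Circuit: starts 08:30 before Kettlebell Express ends 10:00, and ends 11:00 after Kettlebell Express starts 08:30 → overlap.
Yoga Power: starts 08:30 before Kettlebell Express ends 10:00, and ends 13:00 after Kettlebell Express starts 08:30 → overlap.
Rowing 30: starts 11:30 at or after Kettlebell Express ends 10:00 → clear.
Zumba Intro: starts 15:00 at or after Kettlebell Express ends 10:00 → clear.
Barre 60: starts 16:00 at or after Kettlebell Express ends 10:00 → clear.
Boxing Blast: starts 17:00 at or after Kettlebell Express ends 10:00 → clear.
Kettlebell Express overlaps Core Circuit, Yoga Power.

No — it overlaps Core Circuit, Yoga Power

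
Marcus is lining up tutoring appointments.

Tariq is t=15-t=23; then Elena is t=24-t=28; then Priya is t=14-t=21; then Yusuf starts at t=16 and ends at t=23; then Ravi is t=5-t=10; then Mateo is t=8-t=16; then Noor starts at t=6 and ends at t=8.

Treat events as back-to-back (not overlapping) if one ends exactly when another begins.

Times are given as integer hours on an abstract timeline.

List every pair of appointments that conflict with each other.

Sorted by start: Ravi, Noor, Mateo, Priya, Tariq, Yusuf, Elena.
Noor starts before Ravi ends → Ravi and Noor overlap.
Mateo starts before Ravi ends → Ravi and Mateo overlap.
Priya starts after Ravi ends; Ravi is clear from here.
Mateo starts exactly when Noor ends (back-to-back, no overlap); Noor is clear from here.
Priya starts before Mateo ends → Mateo and Priya overlap.
Tariq starts before Mateo ends → Mateo and Tariq overlap.
Yusuf starts exactly when Mateo ends (back-to-back, no overlap); Mateo is clear from here.
Tariq starts before Priya ends → Priya and Tariq overlap.
Yusuf starts before Priya ends → Priya and Yusuf overlap.
Elena starts after Priya ends.
Yusuf starts before Tariq ends → Tariq and Yusuf overlap.
Elena starts after Tariq ends.
Elena starts after Yusuf ends.

Mateo & Priya, Mateo & Ravi, Mateo & Tariq, Noor & Ravi, Priya & Tariq, Priya & Yusuf, Tariq & Yusuf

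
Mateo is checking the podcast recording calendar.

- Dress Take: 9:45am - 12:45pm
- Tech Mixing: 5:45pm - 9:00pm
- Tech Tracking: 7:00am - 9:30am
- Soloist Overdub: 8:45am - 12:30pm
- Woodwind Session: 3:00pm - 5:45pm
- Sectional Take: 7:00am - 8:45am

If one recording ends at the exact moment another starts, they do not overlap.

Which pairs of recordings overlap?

Check each pair: they overlap iff neither finishes before the other starts.
Sorted by start: Sectional Take, Tech Tracking, Soloist Overdub, Dress Take, Woodwind Session, Tech Mixing.
Tech Tracking starts before Sectional Take ends → Sectional Take and Tech Tracking overlap.
Soloist Overdub starts exactly when Sectional Take ends (back-to-back, no overlap), so Sectional Take has no further overlaps.
Soloist Overdub starts before Tech Tracking ends → Tech Tracking and Soloist Overdub overlap.
Dress Take starts after Tech Tracking ends, so Tech Tracking has no further overlaps.
Dress Take starts before Soloist Overdub ends → Soloist Overdub and Dress Take overlap.
Woodwind Session starts after Soloist Overdub ends, so Soloist Overdub has no further overlaps.
Woodwind Session starts after Dress Take ends, so Dress Take has no further overlaps.
Tech Mixing starts exactly when Woodwind Session ends (back-to-back, no overlap).

Dress Take & Soloist Overdub, Sectional Take & Tech Tracking, Soloist Overdub & Tech Tracking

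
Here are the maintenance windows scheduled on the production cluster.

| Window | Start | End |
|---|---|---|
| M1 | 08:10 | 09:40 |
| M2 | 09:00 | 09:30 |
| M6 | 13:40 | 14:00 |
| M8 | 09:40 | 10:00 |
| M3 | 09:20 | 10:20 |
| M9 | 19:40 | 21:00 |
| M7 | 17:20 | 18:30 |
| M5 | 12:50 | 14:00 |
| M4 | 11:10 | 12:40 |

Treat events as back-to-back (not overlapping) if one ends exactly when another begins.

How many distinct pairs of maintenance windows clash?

5

Sorted by start: M1, M2, M3, M8, M4, M5, M6, M7, M9.
M2 starts before M1 ends → M1 and M2 overlap.
M3 starts before M1 ends → M1 and M3 overlap.
M8 starts exactly when M1 ends (back-to-back, no overlap); M1 is clear from here.
M3 starts before M2 ends → M2 and M3 overlap.
M8 starts after M2 ends; M2 is clear from here.
M8 starts before M3 ends → M3 and M8 overlap.
M4 starts after M3 ends; M3 is clear from here.
M4 starts after M8 ends; M8 is clear from here.
M5 starts after M4 ends; M4 is clear from here.
M6 starts before M5 ends → M5 and M6 overlap.
M7 starts after M5 ends; M5 is clear from here.
M7 starts after M6 ends; M6 is clear from here.
M9 starts after M7 ends.
Overlapping pairs: M1 & M2, M1 & M3, M2 & M3, M3 & M8, M5 & M6 — 5 in total.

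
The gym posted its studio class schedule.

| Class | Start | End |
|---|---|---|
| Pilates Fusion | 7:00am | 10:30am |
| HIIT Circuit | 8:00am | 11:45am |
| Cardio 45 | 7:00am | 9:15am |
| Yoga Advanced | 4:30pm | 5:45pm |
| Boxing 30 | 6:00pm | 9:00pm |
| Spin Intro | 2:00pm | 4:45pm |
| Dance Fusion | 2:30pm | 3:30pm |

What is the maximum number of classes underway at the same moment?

3

Sweep the timeline, counting +1 at each start and −1 at each end (ends before starts at a tie):
7:00am start Cardio 45 → 1
7:00am start Pilates Fusion → 2
8:00am start HIIT Circuit → 3
9:15am end Cardio 45 → 2
10:30am end Pilates Fusion → 1
11:45am end HIIT Circuit → 0
2:00pm start Spin Intro → 1
2:30pm start Dance Fusion → 2
3:30pm end Dance Fusion → 1
4:30pm start Yoga Advanced → 2
4:45pm end Spin Intro → 1
5:45pm end Yoga Advanced → 0
6:00pm start Boxing 30 → 1
9:00pm end Boxing 30 → 0
Peak is 3, at 8:00am (Cardio 45, HIIT Circuit, Pilates Fusion).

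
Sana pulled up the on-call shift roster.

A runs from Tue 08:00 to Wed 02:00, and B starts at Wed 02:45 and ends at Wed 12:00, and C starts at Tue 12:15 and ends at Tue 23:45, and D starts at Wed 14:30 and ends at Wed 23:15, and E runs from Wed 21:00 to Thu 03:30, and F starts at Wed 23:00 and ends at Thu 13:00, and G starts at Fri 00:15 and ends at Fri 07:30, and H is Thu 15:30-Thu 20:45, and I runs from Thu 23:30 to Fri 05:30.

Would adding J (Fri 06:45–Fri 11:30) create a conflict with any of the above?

Yes — it overlaps G

A: ends Wed 02:00 at or before J starts Fri 06:45 → clear.
C: ends Tue 23:45 at or before J starts Fri 06:45 → clear.
B: ends Wed 12:00 at or before J starts Fri 06:45 → clear.
D: ends Wed 23:15 at or before J starts Fri 06:45 → clear.
E: ends Thu 03:30 at or before J starts Fri 06:45 → clear.
F: ends Thu 13:00 at or before J starts Fri 06:45 → clear.
H: ends Thu 20:45 at or before J starts Fri 06:45 → clear.
I: ends Fri 05:30 at or before J starts Fri 06:45 → clear.
G: starts Fri 00:15 before J ends Fri 11:30, and ends Fri 07:30 after J starts Fri 06:45 → overlap.
J overlaps G.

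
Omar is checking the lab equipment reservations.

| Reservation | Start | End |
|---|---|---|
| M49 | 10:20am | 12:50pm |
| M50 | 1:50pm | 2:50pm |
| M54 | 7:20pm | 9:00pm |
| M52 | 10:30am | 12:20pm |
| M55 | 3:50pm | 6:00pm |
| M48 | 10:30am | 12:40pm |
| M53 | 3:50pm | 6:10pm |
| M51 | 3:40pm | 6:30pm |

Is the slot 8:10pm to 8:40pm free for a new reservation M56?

M49: ends 12:50pm at or before M56 starts 8:10pm → clear.
M48: ends 12:40pm at or before M56 starts 8:10pm → clear.
M52: ends 12:20pm at or before M56 starts 8:10pm → clear.
M50: ends 2:50pm at or before M56 starts 8:10pm → clear.
M51: ends 6:30pm at or before M56 starts 8:10pm → clear.
M53: ends 6:10pm at or before M56 starts 8:10pm → clear.
M55: ends 6:00pm at or before M56 starts 8:10pm → clear.
M54: starts 7:20pm before M56 ends 8:40pm, and ends 9:00pm after M56 starts 8:10pm → overlap.
M56 overlaps M54.

No — it overlaps M54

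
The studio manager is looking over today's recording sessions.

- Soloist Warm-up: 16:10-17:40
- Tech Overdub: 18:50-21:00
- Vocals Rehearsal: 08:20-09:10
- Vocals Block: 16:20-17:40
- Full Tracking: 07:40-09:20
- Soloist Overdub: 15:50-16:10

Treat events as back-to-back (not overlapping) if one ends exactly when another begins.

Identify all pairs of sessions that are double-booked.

Sorted by start: Full Tracking, Vocals Rehearsal, Soloist Overdub, Soloist Warm-up, Vocals Block, Tech Overdub.
Vocals Rehearsal starts before Full Tracking ends → Full Tracking and Vocals Rehearsal overlap.
Soloist Overdub starts after Full Tracking ends, so Full Tracking has no further overlaps.
Soloist Overdub starts after Vocals Rehearsal ends, so Vocals Rehearsal has no further overlaps.
Soloist Warm-up starts exactly when Soloist Overdub ends (back-to-back, no overlap), so Soloist Overdub has no further overlaps.
Vocals Block starts before Soloist Warm-up ends → Soloist Warm-up and Vocals Block overlap.
Tech Overdub starts after Soloist Warm-up ends.
Tech Overdub starts after Vocals Block ends.

Full Tracking & Vocals Rehearsal, Soloist Warm-up & Vocals Block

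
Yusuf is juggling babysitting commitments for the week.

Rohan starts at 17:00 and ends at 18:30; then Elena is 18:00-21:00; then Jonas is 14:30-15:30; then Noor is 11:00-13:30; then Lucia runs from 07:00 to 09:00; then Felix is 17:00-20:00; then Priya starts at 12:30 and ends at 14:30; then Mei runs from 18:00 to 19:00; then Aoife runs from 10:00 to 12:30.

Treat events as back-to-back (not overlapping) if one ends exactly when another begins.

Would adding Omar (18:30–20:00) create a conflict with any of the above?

Lucia: ends 09:00 at or before Omar starts 18:30 → clear.
Aoife: ends 12:30 at or before Omar starts 18:30 → clear.
Noor: ends 13:30 at or before Omar starts 18:30 → clear.
Priya: ends 14:30 at or before Omar starts 18:30 → clear.
Jonas: ends 15:30 at or before Omar starts 18:30 → clear.
Felix: starts 17:00 before Omar ends 20:00, and ends 20:00 after Omar starts 18:30 → overlap.
Rohan: ends 18:30 at or before Omar starts 18:30 → clear.
Mei: starts 18:00 before Omar ends 20:00, and ends 19:00 after Omar starts 18:30 → overlap.
Elena: starts 18:00 before Omar ends 20:00, and ends 21:00 after Omar starts 18:30 → overlap.
Omar overlaps Felix, Mei, Elena.

Yes — it overlaps Elena, Felix, Mei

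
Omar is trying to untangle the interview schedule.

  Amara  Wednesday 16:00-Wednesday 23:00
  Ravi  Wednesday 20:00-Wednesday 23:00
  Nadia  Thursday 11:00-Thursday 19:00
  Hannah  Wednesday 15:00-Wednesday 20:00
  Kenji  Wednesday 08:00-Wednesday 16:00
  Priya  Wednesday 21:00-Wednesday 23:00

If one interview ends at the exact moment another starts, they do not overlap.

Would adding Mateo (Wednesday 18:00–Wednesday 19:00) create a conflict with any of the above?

Kenji: ends Wednesday 16:00 at or before Mateo starts Wednesday 18:00 → clear.
Hannah: starts Wednesday 15:00 before Mateo ends Wednesday 19:00, and ends Wednesday 20:00 after Mateo starts Wednesday 18:00 → overlap.
Amara: starts Wednesday 16:00 before Mateo ends Wednesday 19:00, and ends Wednesday 23:00 after Mateo starts Wednesday 18:00 → overlap.
Ravi: starts Wednesday 20:00 at or after Mateo ends Wednesday 19:00 → clear.
Priya: starts Wednesday 21:00 at or after Mateo ends Wednesday 19:00 → clear.
Nadia: starts Thursday 11:00 at or after Mateo ends Wednesday 19:00 → clear.
Mateo overlaps Hannah, Amara.

Yes — it overlaps Amara, Hannah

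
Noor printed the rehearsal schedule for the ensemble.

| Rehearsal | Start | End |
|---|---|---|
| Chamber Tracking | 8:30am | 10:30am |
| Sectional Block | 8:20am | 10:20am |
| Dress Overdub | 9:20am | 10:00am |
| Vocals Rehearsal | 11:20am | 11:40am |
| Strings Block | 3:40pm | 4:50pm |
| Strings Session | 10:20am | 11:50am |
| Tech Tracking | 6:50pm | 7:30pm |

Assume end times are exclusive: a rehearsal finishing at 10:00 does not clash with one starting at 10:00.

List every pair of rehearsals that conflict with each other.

Chamber Tracking & Dress Overdub, Chamber Tracking & Sectional Block, Chamber Tracking & Strings Session, Dress Overdub & Sectional Block, Strings Session & Vocals Rehearsal

Two intervals overlap when each starts before the other ends.
Sorted by start: Sectional Block, Chamber Tracking, Dress Overdub, Strings Session, Vocals Rehearsal, Strings Block, Tech Tracking.
Chamber Tracking starts before Sectional Block ends → Sectional Block and Chamber Tracking overlap.
Dress Overdub starts before Sectional Block ends → Sectional Block and Dress Overdub overlap.
Strings Session starts exactly when Sectional Block ends (back-to-back, no overlap); Sectional Block is clear from here.
Dress Overdub starts before Chamber Tracking ends → Chamber Tracking and Dress Overdub overlap.
Strings Session starts before Chamber Tracking ends → Chamber Tracking and Strings Session overlap.
Vocals Rehearsal starts after Chamber Tracking ends; Chamber Tracking is clear from here.
Strings Session starts after Dress Overdub ends; Dress Overdub is clear from here.
Vocals Rehearsal starts before Strings Session ends → Strings Session and Vocals Rehearsal overlap.
Strings Block starts after Strings Session ends; Strings Session is clear from here.
Strings Block starts after Vocals Rehearsal ends; Vocals Rehearsal is clear from here.
Tech Tracking starts after Strings Block ends.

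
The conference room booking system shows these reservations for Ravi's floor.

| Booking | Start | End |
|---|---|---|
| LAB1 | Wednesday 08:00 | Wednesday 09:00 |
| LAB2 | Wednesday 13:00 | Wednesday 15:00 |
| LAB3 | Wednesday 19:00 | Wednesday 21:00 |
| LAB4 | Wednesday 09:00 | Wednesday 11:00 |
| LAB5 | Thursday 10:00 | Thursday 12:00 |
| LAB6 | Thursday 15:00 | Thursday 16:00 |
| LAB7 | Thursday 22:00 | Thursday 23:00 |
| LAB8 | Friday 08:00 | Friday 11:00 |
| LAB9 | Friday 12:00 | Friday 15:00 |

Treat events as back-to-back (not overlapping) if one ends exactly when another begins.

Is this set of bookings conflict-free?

Yes

Sorted by start: LAB1, LAB4, LAB2, LAB3, LAB5, LAB6, LAB7, LAB8, LAB9.
LAB4 starts exactly when LAB1 ends (back-to-back, no overlap), so LAB1 has no further overlaps.
LAB2 starts after LAB4 ends, so LAB4 has no further overlaps.
LAB3 starts after LAB2 ends, so LAB2 has no further overlaps.
LAB5 starts after LAB3 ends, so LAB3 has no further overlaps.
LAB6 starts after LAB5 ends, so LAB5 has no further overlaps.
LAB7 starts after LAB6 ends, so LAB6 has no further overlaps.
LAB8 starts after LAB7 ends, so LAB7 has no further overlaps.
LAB9 starts after LAB8 ends.
Every pair is clear; the schedule has no overlaps.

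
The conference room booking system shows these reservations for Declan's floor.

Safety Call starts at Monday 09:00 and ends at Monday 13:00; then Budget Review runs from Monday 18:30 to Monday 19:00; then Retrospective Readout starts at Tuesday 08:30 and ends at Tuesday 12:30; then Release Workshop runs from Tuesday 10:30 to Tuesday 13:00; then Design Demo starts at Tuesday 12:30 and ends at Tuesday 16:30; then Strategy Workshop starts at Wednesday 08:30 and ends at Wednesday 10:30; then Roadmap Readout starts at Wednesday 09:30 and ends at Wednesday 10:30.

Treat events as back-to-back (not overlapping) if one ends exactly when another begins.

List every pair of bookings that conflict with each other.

Check each pair: they overlap iff neither finishes before the other starts.
Sorted by start: Safety Call, Budget Review, Retrospective Readout, Release Workshop, Design Demo, Strategy Workshop, Roadmap Readout.
Budget Review starts after Safety Call ends — done with Safety Call.
Retrospective Readout starts after Budget Review ends — done with Budget Review.
Release Workshop starts before Retrospective Readout ends → Retrospective Readout and Release Workshop overlap.
Design Demo starts exactly when Retrospective Readout ends (back-to-back, no overlap) — done with Retrospective Readout.
Design Demo starts before Release Workshop ends → Release Workshop and Design Demo overlap.
Strategy Workshop starts after Release Workshop ends — done with Release Workshop.
Strategy Workshop starts after Design Demo ends — done with Design Demo.
Roadmap Readout starts before Strategy Workshop ends → Strategy Workshop and Roadmap Readout overlap.

Design Demo & Release Workshop, Release Workshop & Retrospective Readout, Roadmap Readout & Strategy Workshop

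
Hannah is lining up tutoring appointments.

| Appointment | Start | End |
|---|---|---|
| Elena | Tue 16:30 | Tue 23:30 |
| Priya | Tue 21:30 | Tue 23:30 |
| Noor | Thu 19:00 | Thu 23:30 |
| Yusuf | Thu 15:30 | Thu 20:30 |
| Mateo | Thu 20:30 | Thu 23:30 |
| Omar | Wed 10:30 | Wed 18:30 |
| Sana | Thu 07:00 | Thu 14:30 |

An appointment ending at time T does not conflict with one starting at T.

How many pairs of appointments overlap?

3

Sorted by start: Elena, Priya, Omar, Sana, Yusuf, Noor, Mateo.
Priya starts before Elena ends → Elena and Priya overlap.
Omar starts after Elena ends, so nothing later overlaps Elena either.
Omar starts after Priya ends, so nothing later overlaps Priya either.
Sana starts after Omar ends, so nothing later overlaps Omar either.
Yusuf starts after Sana ends, so nothing later overlaps Sana either.
Noor starts before Yusuf ends → Yusuf and Noor overlap.
Mateo starts exactly when Yusuf ends (back-to-back, no overlap).
Mateo starts before Noor ends → Noor and Mateo overlap.
Overlapping pairs: Elena & Priya, Mateo & Noor, Noor & Yusuf — 3 in total.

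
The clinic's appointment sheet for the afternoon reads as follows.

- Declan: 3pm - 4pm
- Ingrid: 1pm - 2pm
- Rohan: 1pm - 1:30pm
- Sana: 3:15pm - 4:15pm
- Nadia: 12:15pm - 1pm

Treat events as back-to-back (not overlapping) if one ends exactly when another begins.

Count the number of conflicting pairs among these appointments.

Two intervals overlap when each starts before the other ends.
Sorted by start: Nadia, Ingrid, Rohan, Declan, Sana.
Ingrid starts exactly when Nadia ends (back-to-back, no overlap), so nothing later overlaps Nadia either.
Rohan starts before Ingrid ends → Ingrid and Rohan overlap.
Declan starts after Ingrid ends, so nothing later overlaps Ingrid either.
Declan starts after Rohan ends, so nothing later overlaps Rohan either.
Sana starts before Declan ends → Declan and Sana overlap.
Overlapping pairs: Declan & Sana, Ingrid & Rohan — 2 in total.

2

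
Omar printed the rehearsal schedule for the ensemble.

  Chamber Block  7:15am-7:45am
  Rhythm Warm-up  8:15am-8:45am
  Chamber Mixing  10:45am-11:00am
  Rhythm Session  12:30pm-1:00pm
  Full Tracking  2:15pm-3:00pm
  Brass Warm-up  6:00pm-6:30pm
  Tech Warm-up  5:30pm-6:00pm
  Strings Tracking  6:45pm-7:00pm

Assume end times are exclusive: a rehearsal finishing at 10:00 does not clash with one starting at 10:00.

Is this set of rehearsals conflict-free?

Two intervals overlap when each starts before the other ends.
Sorted by start: Chamber Block, Rhythm Warm-up, Chamber Mixing, Rhythm Session, Full Tracking, Tech Warm-up, Brass Warm-up, Strings Tracking.
Rhythm Warm-up starts after Chamber Block ends — done with Chamber Block.
Chamber Mixing starts after Rhythm Warm-up ends — done with Rhythm Warm-up.
Rhythm Session starts after Chamber Mixing ends — done with Chamber Mixing.
Full Tracking starts after Rhythm Session ends — done with Rhythm Session.
Tech Warm-up starts after Full Tracking ends — done with Full Tracking.
Brass Warm-up starts exactly when Tech Warm-up ends (back-to-back, no overlap) — done with Tech Warm-up.
Strings Tracking starts after Brass Warm-up ends.
Every pair is clear; the schedule has no overlaps.

Yes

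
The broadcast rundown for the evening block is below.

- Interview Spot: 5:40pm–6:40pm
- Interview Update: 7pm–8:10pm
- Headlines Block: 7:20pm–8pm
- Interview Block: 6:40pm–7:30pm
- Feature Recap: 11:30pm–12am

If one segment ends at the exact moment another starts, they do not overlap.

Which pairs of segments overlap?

Headlines Block & Interview Block, Headlines Block & Interview Update, Interview Block & Interview Update

Sorted by start: Interview Spot, Interview Block, Interview Update, Headlines Block, Feature Recap.
Interview Block starts exactly when Interview Spot ends (back-to-back, no overlap), so nothing later overlaps Interview Spot either.
Interview Update starts before Interview Block ends → Interview Block and Interview Update overlap.
Headlines Block starts before Interview Block ends → Interview Block and Headlines Block overlap.
Feature Recap starts after Interview Block ends.
Headlines Block starts before Interview Update ends → Interview Update and Headlines Block overlap.
Feature Recap starts after Interview Update ends.
Feature Recap starts after Headlines Block ends.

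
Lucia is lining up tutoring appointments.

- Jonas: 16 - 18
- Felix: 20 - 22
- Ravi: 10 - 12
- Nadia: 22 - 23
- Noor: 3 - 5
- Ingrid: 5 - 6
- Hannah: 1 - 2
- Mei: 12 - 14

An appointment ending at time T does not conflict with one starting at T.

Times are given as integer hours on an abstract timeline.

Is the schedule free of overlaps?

Yes

Check each pair: they overlap iff neither finishes before the other starts.
Sorted by start: Hannah, Noor, Ingrid, Ravi, Mei, Jonas, Felix, Nadia.
Noor starts after Hannah ends, so Hannah has no further overlaps.
Ingrid starts exactly when Noor ends (back-to-back, no overlap), so Noor has no further overlaps.
Ravi starts after Ingrid ends, so Ingrid has no further overlaps.
Mei starts exactly when Ravi ends (back-to-back, no overlap), so Ravi has no further overlaps.
Jonas starts after Mei ends, so Mei has no further overlaps.
Felix starts after Jonas ends, so Jonas has no further overlaps.
Nadia starts exactly when Felix ends (back-to-back, no overlap).
Every pair is clear; the schedule has no overlaps.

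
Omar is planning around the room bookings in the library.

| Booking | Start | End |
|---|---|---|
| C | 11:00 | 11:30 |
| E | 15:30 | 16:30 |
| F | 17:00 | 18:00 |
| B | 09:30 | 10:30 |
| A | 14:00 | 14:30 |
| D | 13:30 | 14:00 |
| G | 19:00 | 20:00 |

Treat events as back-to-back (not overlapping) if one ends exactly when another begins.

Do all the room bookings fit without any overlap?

Yes

Sorted by start: B, C, D, A, E, F, G.
C starts after B ends, so B has no further overlaps.
D starts after C ends, so C has no further overlaps.
A starts exactly when D ends (back-to-back, no overlap), so D has no further overlaps.
E starts after A ends, so A has no further overlaps.
F starts after E ends, so E has no further overlaps.
G starts after F ends.
Every pair is clear; the schedule has no overlaps.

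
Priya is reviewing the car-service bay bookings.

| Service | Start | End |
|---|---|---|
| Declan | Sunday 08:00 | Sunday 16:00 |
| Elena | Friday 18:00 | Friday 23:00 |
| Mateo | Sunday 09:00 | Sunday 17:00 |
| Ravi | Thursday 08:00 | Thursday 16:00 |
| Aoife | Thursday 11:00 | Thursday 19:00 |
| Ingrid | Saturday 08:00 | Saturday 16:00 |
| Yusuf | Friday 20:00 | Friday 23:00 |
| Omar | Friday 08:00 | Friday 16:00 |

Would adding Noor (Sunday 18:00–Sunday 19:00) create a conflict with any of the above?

No — it doesn't clash with anything

Ravi: ends Thursday 16:00 at or before Noor starts Sunday 18:00 → clear.
Aoife: ends Thursday 19:00 at or before Noor starts Sunday 18:00 → clear.
Omar: ends Friday 16:00 at or before Noor starts Sunday 18:00 → clear.
Elena: ends Friday 23:00 at or before Noor starts Sunday 18:00 → clear.
Yusuf: ends Friday 23:00 at or before Noor starts Sunday 18:00 → clear.
Ingrid: ends Saturday 16:00 at or before Noor starts Sunday 18:00 → clear.
Declan: ends Sunday 16:00 at or before Noor starts Sunday 18:00 → clear.
Mateo: ends Sunday 17:00 at or before Noor starts Sunday 18:00 → clear.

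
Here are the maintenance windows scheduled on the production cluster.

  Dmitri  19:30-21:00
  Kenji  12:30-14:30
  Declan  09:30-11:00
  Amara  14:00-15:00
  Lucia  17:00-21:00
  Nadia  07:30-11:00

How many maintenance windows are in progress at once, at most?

Sweep the timeline, counting +1 at each start and −1 at each end (ends before starts at a tie):
07:30 start Nadia → 1
09:30 start Declan → 2
11:00 end Declan → 1
11:00 end Nadia → 0
12:30 start Kenji → 1
14:00 start Amara → 2
14:30 end Kenji → 1
15:00 end Amara → 0
17:00 start Lucia → 1
19:30 start Dmitri → 2
21:00 end Dmitri → 1
21:00 end Lucia → 0
Peak is 2, at 09:30 (Declan, Nadia).

2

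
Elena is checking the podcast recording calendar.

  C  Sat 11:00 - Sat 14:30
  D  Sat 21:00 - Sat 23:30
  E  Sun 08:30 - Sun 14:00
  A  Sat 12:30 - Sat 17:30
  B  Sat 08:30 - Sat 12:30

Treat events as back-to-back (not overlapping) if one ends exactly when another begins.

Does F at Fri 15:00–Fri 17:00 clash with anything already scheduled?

No — it doesn't clash with anything

B: starts Sat 08:30 at or after F ends Fri 17:00 → clear.
C: starts Sat 11:00 at or after F ends Fri 17:00 → clear.
A: starts Sat 12:30 at or after F ends Fri 17:00 → clear.
D: starts Sat 21:00 at or after F ends Fri 17:00 → clear.
E: starts Sun 08:30 at or after F ends Fri 17:00 → clear.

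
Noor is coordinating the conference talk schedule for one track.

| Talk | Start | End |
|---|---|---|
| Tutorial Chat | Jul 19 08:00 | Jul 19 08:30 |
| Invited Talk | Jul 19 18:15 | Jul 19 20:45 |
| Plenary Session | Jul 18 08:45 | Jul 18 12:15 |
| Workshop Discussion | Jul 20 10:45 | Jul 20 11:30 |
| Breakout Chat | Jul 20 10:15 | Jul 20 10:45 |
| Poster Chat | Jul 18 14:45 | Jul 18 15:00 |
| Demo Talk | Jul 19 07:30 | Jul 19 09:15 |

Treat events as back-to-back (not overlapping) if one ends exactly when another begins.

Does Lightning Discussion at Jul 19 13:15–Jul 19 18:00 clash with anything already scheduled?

Plenary Session: ends Jul 18 12:15 at or before Lightning Discussion starts Jul 19 13:15 → clear.
Poster Chat: ends Jul 18 15:00 at or before Lightning Discussion starts Jul 19 13:15 → clear.
Demo Talk: ends Jul 19 09:15 at or before Lightning Discussion starts Jul 19 13:15 → clear.
Tutorial Chat: ends Jul 19 08:30 at or before Lightning Discussion starts Jul 19 13:15 → clear.
Invited Talk: starts Jul 19 18:15 at or after Lightning Discussion ends Jul 19 18:00 → clear.
Breakout Chat: starts Jul 20 10:15 at or after Lightning Discussion ends Jul 19 18:00 → clear.
Workshop Discussion: starts Jul 20 10:45 at or after Lightning Discussion ends Jul 19 18:00 → clear.

No — it doesn't clash with anything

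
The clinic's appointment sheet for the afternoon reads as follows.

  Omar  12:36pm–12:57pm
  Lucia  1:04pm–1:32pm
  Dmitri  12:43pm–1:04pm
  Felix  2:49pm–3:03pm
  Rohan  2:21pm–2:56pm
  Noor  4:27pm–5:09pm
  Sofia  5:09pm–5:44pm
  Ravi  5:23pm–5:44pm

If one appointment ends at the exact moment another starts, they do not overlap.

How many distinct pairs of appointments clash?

Sorted by start: Omar, Dmitri, Lucia, Rohan, Felix, Noor, Sofia, Ravi.
Dmitri starts before Omar ends → Omar and Dmitri overlap.
Lucia starts after Omar ends; Omar is clear from here.
Lucia starts exactly when Dmitri ends (back-to-back, no overlap); Dmitri is clear from here.
Rohan starts after Lucia ends; Lucia is clear from here.
Felix starts before Rohan ends → Rohan and Felix overlap.
Noor starts after Rohan ends; Rohan is clear from here.
Noor starts after Felix ends; Felix is clear from here.
Sofia starts exactly when Noor ends (back-to-back, no overlap); Noor is clear from here.
Ravi starts before Sofia ends → Sofia and Ravi overlap.
Overlapping pairs: Dmitri & Omar, Felix & Rohan, Ravi & Sofia — 3 in total.

3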